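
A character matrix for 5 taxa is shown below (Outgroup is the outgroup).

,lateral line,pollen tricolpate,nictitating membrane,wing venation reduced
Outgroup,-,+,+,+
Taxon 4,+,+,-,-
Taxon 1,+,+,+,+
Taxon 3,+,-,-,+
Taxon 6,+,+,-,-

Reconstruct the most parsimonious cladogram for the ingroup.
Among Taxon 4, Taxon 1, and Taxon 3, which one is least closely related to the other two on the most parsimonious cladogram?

Taxon 1

Character polarity is set by the outgroup: the derived state is whichever differs from the outgroup's state, so for pollen tricolpate, nictitating membrane, wing venation reduced the derived state is '-', and for the remaining characters it is '+'.
lateral line (derived state '+') is shared by all ingroup taxa — unites the whole ingroup.
pollen tricolpate (derived state '-') is unique to Taxon 3 (autapomorphy; uninformative for grouping).
nictitating membrane (derived state '-') is shared by Taxon 3, Taxon 4, and Taxon 6 — a synapomorphy uniting that clade.
wing venation reduced (derived state '-') is shared by Taxon 4 and Taxon 6 — a synapomorphy uniting that clade.
Most parsimonious ingroup topology: (((Taxon 4,Taxon 6),Taxon 3),Taxon 1).
Taxon 3 and Taxon 4 share a more recent common ancestor with each other than either does with Taxon 1, so Taxon 1 is the least closely related of the three.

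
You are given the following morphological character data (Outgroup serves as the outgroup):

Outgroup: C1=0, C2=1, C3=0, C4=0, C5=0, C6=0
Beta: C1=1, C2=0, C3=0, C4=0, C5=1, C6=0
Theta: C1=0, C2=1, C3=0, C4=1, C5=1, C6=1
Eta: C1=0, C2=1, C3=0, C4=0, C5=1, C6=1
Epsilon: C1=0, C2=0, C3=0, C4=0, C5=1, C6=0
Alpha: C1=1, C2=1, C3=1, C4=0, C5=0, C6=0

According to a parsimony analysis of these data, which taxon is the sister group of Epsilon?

Character polarity is set by the outgroup: the derived state is whichever differs from the outgroup's state, so for C2 the derived state is '0', and for the remaining characters it is '1'.
C1 groups Alpha and Beta, which is incompatible with the clades supported by the remaining characters; treating it as convergent (homoplasy) costs fewer steps than any alternative tree.
Only Beta and Epsilon show the derived state '0' for C2, supporting them as a clade.
C3 (derived state '1') is unique to Alpha (autapomorphy; uninformative for grouping).
C4 (derived state '1') is unique to Theta (autapomorphy; uninformative for grouping).
Only Beta, Epsilon, Eta, and Theta show the derived state '1' for C5, supporting them as a clade.
C6: derived state '1' in Eta and Theta only — synapomorphy for {Eta, Theta}.
Most parsimonious ingroup topology: (((Beta,Epsilon),(Theta,Eta)),Alpha).
Epsilon and Beta form a cherry on this tree, so they are sister taxa.

Beta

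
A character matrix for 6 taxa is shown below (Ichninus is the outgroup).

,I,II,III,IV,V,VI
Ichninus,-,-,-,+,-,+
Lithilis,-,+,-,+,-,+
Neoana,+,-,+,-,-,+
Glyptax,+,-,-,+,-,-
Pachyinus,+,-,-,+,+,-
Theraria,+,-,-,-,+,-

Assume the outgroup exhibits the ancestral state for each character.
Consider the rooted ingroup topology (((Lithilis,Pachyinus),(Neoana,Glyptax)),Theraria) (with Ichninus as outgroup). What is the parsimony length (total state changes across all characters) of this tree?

11

Map each character onto (((Lithilis,Pachyinus),(Neoana,Glyptax)),Theraria) (rooted by Ichninus) and count the minimum state changes it requires (Fitch parsimony):
I: 2; II: 1; III: 1; IV: 2; V: 2; VI: 3.
Total tree length = 11.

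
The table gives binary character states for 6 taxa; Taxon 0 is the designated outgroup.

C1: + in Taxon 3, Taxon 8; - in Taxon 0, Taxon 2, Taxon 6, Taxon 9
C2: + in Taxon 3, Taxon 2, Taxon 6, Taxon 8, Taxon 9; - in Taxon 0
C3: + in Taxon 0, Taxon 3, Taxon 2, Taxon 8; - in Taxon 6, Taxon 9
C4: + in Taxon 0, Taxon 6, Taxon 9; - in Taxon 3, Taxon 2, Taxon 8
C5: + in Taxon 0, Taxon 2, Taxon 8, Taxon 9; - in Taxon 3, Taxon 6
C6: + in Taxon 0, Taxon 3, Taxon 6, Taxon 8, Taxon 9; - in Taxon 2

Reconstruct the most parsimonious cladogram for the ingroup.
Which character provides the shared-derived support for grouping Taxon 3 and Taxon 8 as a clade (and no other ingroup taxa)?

Character polarity is set by the outgroup: the derived state is whichever differs from the outgroup's state, so for C3, C4, C5, C6 the derived state is '-', and for the remaining characters it is '+'.
C1: derived state '+' in Taxon 3 and Taxon 8 only — synapomorphy for {Taxon 3, Taxon 8}.
C2 (derived state '+') is shared by all ingroup taxa — unites the whole ingroup.
Only Taxon 6 and Taxon 9 show the derived state '-' for C3, supporting them as a clade.
C4 (derived state '-') is shared by Taxon 2, Taxon 3, and Taxon 8 — a synapomorphy uniting that clade.
C5 (state '-') occurs in Taxon 3 and Taxon 6 but conflicts with the nesting implied by the other characters — most parsimoniously interpreted as homoplasy.
C6: derived state '-' in Taxon 2 only — an autapomorphy, so it tells us nothing about relationships among taxa.
Most parsimonious ingroup topology: (((Taxon 3,Taxon 8),Taxon 2),(Taxon 6,Taxon 9)).
The clade {Taxon 3, Taxon 8} is supported by C1: its derived state '+' occurs in exactly those taxa and in no other taxon (including the outgroup).

C1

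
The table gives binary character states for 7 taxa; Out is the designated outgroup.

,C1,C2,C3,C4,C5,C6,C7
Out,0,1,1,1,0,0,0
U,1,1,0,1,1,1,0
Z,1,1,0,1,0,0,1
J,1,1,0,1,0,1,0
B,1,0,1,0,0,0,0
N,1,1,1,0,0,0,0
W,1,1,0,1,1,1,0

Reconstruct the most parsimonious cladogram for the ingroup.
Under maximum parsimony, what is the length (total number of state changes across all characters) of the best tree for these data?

Character polarity is set by the outgroup: the derived state is whichever differs from the outgroup's state, so for C2, C3, C4 the derived state is '0', and for the remaining characters it is '1'.
All ingroup taxa share the derived state '1' for C1; it defines the ingroup but does not resolve relationships within it.
C2: derived state '0' in B only — an autapomorphy, so it tells us nothing about relationships among taxa.
C3 (derived state '0') is shared by J, U, W, and Z — a synapomorphy uniting that clade.
C4 (derived state '0') is shared by B and N — a synapomorphy uniting that clade.
C5 (derived state '1') is shared by U and W — a synapomorphy uniting that clade.
C6: derived state '1' in J, U, and W only — synapomorphy for {J, U, W}.
C7 (derived state '1') is unique to Z (autapomorphy; uninformative for grouping).
Most parsimonious ingroup topology: ((((U,W),J),Z),(B,N)).
Changes per character on this tree: C1: 1; C2: 1; C3: 1; C4: 1; C5: 1; C6: 1; C7: 1.
Total = 7.

7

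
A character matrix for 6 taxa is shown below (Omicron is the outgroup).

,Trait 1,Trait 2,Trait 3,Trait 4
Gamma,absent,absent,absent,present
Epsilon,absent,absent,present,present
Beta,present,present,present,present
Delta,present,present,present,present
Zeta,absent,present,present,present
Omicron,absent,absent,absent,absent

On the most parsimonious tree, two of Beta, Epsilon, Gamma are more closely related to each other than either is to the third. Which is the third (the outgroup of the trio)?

The outgroup has state 'absent' for every character, so 'present' is the derived state throughout.
Trait 1: derived state 'present' in Beta and Delta only — synapomorphy for {Beta, Delta}.
Only Beta, Delta, and Zeta show the derived state 'present' for Trait 2, supporting them as a clade.
Trait 3 (derived state 'present') is shared by Beta, Delta, Epsilon, and Zeta — a synapomorphy uniting that clade.
Trait 4 (derived state 'present') is shared by all ingroup taxa — unites the whole ingroup.
Most parsimonious ingroup topology: ((((Delta,Beta),Zeta),Epsilon),Gamma).
Beta and Epsilon share a more recent common ancestor with each other than either does with Gamma, so Gamma is the least closely related of the three.

Gamma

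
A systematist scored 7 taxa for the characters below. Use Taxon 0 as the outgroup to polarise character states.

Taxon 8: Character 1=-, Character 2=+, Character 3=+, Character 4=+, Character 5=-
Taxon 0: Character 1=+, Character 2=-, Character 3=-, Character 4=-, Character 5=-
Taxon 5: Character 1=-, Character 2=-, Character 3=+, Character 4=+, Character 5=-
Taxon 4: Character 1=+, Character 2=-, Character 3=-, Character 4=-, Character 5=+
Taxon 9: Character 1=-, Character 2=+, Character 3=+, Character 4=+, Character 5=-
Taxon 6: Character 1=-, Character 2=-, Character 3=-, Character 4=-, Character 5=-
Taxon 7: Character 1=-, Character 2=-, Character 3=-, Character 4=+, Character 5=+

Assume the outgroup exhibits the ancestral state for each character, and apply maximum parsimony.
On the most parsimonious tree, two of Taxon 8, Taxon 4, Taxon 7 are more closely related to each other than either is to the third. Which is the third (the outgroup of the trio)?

Taxon 4

Character polarity is set by the outgroup: the derived state is whichever differs from the outgroup's state, so for Character 1 the derived state is '-', and for the remaining characters it is '+'.
Character 1 (derived state '-') is shared by Taxon 5, Taxon 6, Taxon 7, Taxon 8, and Taxon 9 — a synapomorphy uniting that clade.
Character 2 (derived state '+') is shared by Taxon 8 and Taxon 9 — a synapomorphy uniting that clade.
Character 3: derived state '+' in Taxon 5, Taxon 8, and Taxon 9 only — synapomorphy for {Taxon 5, Taxon 8, Taxon 9}.
Only Taxon 5, Taxon 7, Taxon 8, and Taxon 9 show the derived state '+' for Character 4, supporting them as a clade.
Character 5 groups Taxon 4 and Taxon 7, which is incompatible with the clades supported by the remaining characters; treating it as convergent (homoplasy) costs fewer steps than any alternative tree.
Most parsimonious ingroup topology: (Taxon 4,((((Taxon 8,Taxon 9),Taxon 5),Taxon 7),Taxon 6)).
Taxon 8 and Taxon 7 share a more recent common ancestor with each other than either does with Taxon 4, so Taxon 4 is the least closely related of the three.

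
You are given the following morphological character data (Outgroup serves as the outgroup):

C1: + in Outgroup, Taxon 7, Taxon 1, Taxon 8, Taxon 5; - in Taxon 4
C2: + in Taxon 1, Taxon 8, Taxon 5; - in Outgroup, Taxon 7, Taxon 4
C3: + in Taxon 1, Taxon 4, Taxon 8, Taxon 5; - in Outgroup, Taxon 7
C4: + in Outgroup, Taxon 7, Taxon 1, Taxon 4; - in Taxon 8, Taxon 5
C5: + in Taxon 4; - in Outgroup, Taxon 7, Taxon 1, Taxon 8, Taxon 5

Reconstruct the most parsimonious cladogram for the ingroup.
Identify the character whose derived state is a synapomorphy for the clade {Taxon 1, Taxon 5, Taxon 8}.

C2

Character polarity is set by the outgroup: the derived state is whichever differs from the outgroup's state, so for C1, C4 the derived state is '-', and for the remaining characters it is '+'.
C1 (derived state '-') is unique to Taxon 4 (autapomorphy; uninformative for grouping).
Only Taxon 1, Taxon 5, and Taxon 8 show the derived state '+' for C2, supporting them as a clade.
C3: derived state '+' in Taxon 1, Taxon 4, Taxon 5, and Taxon 8 only — synapomorphy for {Taxon 1, Taxon 4, Taxon 5, Taxon 8}.
C4: derived state '-' in Taxon 5 and Taxon 8 only — synapomorphy for {Taxon 5, Taxon 8}.
C5 (derived state '+') is unique to Taxon 4 (autapomorphy; uninformative for grouping).
Most parsimonious ingroup topology: (Taxon 7,((Taxon 1,(Taxon 8,Taxon 5)),Taxon 4)).
The clade {Taxon 1, Taxon 5, Taxon 8} is supported by C2: its derived state '+' occurs in exactly those taxa and in no other taxon (including the outgroup).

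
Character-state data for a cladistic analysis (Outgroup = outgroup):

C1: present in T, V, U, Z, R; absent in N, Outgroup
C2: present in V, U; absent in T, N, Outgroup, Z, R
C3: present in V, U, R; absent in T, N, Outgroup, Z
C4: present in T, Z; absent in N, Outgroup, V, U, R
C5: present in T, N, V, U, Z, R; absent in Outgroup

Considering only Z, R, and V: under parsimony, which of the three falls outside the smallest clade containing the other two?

The outgroup has state 'absent' for every character, so 'present' is the derived state throughout.
C1 (derived state 'present') is shared by R, T, U, V, and Z — a synapomorphy uniting that clade.
C2 (derived state 'present') is shared by U and V — a synapomorphy uniting that clade.
Only R, U, and V show the derived state 'present' for C3, supporting them as a clade.
C4 (derived state 'present') is shared by T and Z — a synapomorphy uniting that clade.
C5 (derived state 'present') is shared by all ingroup taxa — unites the whole ingroup.
Most parsimonious ingroup topology: (((R,(V,U)),(Z,T)),N).
V and R share a more recent common ancestor with each other than either does with Z, so Z is the least closely related of the three.

Z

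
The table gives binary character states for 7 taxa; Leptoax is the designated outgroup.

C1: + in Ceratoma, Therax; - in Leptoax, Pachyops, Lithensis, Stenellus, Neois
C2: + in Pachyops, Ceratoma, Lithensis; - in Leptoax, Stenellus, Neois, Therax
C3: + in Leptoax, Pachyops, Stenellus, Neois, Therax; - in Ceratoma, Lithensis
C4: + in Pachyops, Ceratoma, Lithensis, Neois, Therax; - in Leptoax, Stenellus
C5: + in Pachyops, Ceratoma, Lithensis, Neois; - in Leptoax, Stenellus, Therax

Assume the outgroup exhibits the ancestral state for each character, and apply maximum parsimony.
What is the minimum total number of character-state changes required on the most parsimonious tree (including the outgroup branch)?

Character polarity is set by the outgroup: the derived state is whichever differs from the outgroup's state, so for C3 the derived state is '-', and for the remaining characters it is '+'.
C1 (state '+') occurs in Ceratoma and Therax but conflicts with the nesting implied by the other characters — most parsimoniously interpreted as homoplasy.
C2: derived state '+' in Ceratoma, Lithensis, and Pachyops only — synapomorphy for {Ceratoma, Lithensis, Pachyops}.
C3 (derived state '-') is shared by Ceratoma and Lithensis — a synapomorphy uniting that clade.
C4 (derived state '+') is shared by Ceratoma, Lithensis, Neois, Pachyops, and Therax — a synapomorphy uniting that clade.
Only Ceratoma, Lithensis, Neois, and Pachyops show the derived state '+' for C5, supporting them as a clade.
Most parsimonious ingroup topology: ((((Pachyops,(Ceratoma,Lithensis)),Neois),Therax),Stenellus).
Changes per character on this tree: C1: 2; C2: 1; C3: 1; C4: 1; C5: 1.
Total = 6.

6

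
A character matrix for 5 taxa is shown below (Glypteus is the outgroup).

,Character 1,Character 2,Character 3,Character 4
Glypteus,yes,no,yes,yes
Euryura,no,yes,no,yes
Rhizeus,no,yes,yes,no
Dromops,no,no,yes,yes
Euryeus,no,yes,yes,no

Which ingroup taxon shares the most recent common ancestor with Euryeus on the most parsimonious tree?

Character polarity is set by the outgroup: the derived state is whichever differs from the outgroup's state, so for Character 1, Character 3, Character 4 the derived state is 'no', and for the remaining characters it is 'yes'.
Character 1 (derived state 'no') is shared by all ingroup taxa — unites the whole ingroup.
Character 2: derived state 'yes' in Euryeus, Euryura, and Rhizeus only — synapomorphy for {Euryeus, Euryura, Rhizeus}.
Character 3: derived state 'no' in Euryura only — an autapomorphy, so it tells us nothing about relationships among taxa.
Only Euryeus and Rhizeus show the derived state 'no' for Character 4, supporting them as a clade.
Most parsimonious ingroup topology: ((Euryura,(Rhizeus,Euryeus)),Dromops).
Euryeus and Rhizeus form a cherry on this tree, so they are sister taxa.

Rhizeus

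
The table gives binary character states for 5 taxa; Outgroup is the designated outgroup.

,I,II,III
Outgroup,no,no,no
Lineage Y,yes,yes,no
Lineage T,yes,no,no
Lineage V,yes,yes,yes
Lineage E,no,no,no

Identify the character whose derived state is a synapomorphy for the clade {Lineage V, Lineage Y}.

II

The outgroup has state 'no' for every character, so 'yes' is the derived state throughout.
I: derived state 'yes' in Lineage T, Lineage V, and Lineage Y only — synapomorphy for {Lineage T, Lineage V, Lineage Y}.
II: derived state 'yes' in Lineage V and Lineage Y only — synapomorphy for {Lineage V, Lineage Y}.
III (derived state 'yes') is unique to Lineage V (autapomorphy; uninformative for grouping).
Most parsimonious ingroup topology: (((Lineage Y,Lineage V),Lineage T),Lineage E).
The clade {Lineage V, Lineage Y} is supported by II: its derived state 'yes' occurs in exactly those taxa and in no other taxon (including the outgroup).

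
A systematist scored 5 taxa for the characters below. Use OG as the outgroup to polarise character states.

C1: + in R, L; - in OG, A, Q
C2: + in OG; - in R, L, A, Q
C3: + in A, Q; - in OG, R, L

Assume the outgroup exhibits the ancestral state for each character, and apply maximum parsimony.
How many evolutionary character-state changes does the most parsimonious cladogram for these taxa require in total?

Character polarity is set by the outgroup: the derived state is whichever differs from the outgroup's state, so for C2 the derived state is '-', and for the remaining characters it is '+'.
C1 (derived state '+') is shared by L and R — a synapomorphy uniting that clade.
C2 (derived state '-') is shared by all ingroup taxa — unites the whole ingroup.
C3: derived state '+' in A and Q only — synapomorphy for {A, Q}.
Most parsimonious ingroup topology: ((R,L),(A,Q)).
Changes per character on this tree: C1: 1; C2: 1; C3: 1.
Total = 3.

3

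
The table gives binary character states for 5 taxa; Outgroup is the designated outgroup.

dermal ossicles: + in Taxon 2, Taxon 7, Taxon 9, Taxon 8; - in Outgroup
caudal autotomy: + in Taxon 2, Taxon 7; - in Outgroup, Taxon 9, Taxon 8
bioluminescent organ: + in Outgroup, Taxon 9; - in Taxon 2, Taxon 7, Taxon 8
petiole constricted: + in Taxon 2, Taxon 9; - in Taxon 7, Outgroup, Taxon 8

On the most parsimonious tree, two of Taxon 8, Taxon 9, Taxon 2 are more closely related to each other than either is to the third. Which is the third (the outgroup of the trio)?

Character polarity is set by the outgroup: the derived state is whichever differs from the outgroup's state, so for bioluminescent organ the derived state is '-', and for the remaining characters it is '+'.
All ingroup taxa share the derived state '+' for dermal ossicles; it defines the ingroup but does not resolve relationships within it.
Only Taxon 2 and Taxon 7 show the derived state '+' for caudal autotomy, supporting them as a clade.
Only Taxon 2, Taxon 7, and Taxon 8 show the derived state '-' for bioluminescent organ, supporting them as a clade.
petiole constricted groups Taxon 2 and Taxon 9, which is incompatible with the clades supported by the remaining characters; treating it as convergent (homoplasy) costs fewer steps than any alternative tree.
Most parsimonious ingroup topology: (((Taxon 2,Taxon 7),Taxon 8),Taxon 9).
Taxon 2 and Taxon 8 share a more recent common ancestor with each other than either does with Taxon 9, so Taxon 9 is the least closely related of the three.

Taxon 9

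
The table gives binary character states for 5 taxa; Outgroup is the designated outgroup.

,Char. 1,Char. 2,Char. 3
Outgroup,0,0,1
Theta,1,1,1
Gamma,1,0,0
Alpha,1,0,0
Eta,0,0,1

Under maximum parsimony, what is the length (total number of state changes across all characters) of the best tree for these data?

Character polarity is set by the outgroup: the derived state is whichever differs from the outgroup's state, so for Char. 3 the derived state is '0', and for the remaining characters it is '1'.
Char. 1: derived state '1' in Alpha, Gamma, and Theta only — synapomorphy for {Alpha, Gamma, Theta}.
Char. 2 (derived state '1') is unique to Theta (autapomorphy; uninformative for grouping).
Char. 3: derived state '0' in Alpha and Gamma only — synapomorphy for {Alpha, Gamma}.
Most parsimonious ingroup topology: ((Theta,(Gamma,Alpha)),Eta).
Changes per character on this tree: Char. 1: 1; Char. 2: 1; Char. 3: 1.
Total = 3.

3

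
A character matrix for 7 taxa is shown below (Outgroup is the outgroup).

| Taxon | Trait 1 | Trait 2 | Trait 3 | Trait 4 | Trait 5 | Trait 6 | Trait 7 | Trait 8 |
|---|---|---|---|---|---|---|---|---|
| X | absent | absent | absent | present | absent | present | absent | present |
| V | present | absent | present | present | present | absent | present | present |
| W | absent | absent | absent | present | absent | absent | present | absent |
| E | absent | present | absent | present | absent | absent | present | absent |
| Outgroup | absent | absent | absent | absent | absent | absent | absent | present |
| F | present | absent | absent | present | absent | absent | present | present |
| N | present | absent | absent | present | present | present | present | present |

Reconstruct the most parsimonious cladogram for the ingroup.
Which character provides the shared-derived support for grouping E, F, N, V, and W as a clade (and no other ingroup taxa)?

Character polarity is set by the outgroup: the derived state is whichever differs from the outgroup's state, so for Trait 8 the derived state is 'absent', and for the remaining characters it is 'present'.
Trait 1 (derived state 'present') is shared by F, N, and V — a synapomorphy uniting that clade.
Trait 2 (derived state 'present') is unique to E (autapomorphy; uninformative for grouping).
Trait 3 (derived state 'present') is unique to V (autapomorphy; uninformative for grouping).
Trait 4 (derived state 'present') is shared by all ingroup taxa — unites the whole ingroup.
Trait 5 (derived state 'present') is shared by N and V — a synapomorphy uniting that clade.
Trait 6 groups N and X, which is incompatible with the clades supported by the remaining characters; treating it as convergent (homoplasy) costs fewer steps than any alternative tree.
Only E, F, N, V, and W show the derived state 'present' for Trait 7, supporting them as a clade.
Trait 8: derived state 'absent' in E and W only — synapomorphy for {E, W}.
Most parsimonious ingroup topology: (((F,(V,N)),(E,W)),X).
The clade {E, F, N, V, W} is supported by Trait 7: its derived state 'present' occurs in exactly those taxa and in no other taxon (including the outgroup).

Trait 7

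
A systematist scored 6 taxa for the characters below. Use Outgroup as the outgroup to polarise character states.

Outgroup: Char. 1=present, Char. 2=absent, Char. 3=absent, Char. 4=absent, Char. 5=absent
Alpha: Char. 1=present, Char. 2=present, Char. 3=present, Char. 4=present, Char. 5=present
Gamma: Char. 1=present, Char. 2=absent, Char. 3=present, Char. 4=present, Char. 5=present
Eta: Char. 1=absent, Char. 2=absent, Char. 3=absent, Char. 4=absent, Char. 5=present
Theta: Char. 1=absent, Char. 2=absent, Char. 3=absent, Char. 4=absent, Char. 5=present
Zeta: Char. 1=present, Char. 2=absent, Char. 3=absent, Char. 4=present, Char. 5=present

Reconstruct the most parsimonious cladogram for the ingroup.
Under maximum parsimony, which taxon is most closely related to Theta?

Character polarity is set by the outgroup: the derived state is whichever differs from the outgroup's state, so for Char. 1 the derived state is 'absent', and for the remaining characters it is 'present'.
Char. 1 (derived state 'absent') is shared by Eta and Theta — a synapomorphy uniting that clade.
Char. 2: derived state 'present' in Alpha only — an autapomorphy, so it tells us nothing about relationships among taxa.
Only Alpha and Gamma show the derived state 'present' for Char. 3, supporting them as a clade.
Only Alpha, Gamma, and Zeta show the derived state 'present' for Char. 4, supporting them as a clade.
Char. 5 (derived state 'present') is shared by all ingroup taxa — unites the whole ingroup.
Most parsimonious ingroup topology: (((Alpha,Gamma),Zeta),(Eta,Theta)).
Theta and Eta form a cherry on this tree, so they are sister taxa.

Eta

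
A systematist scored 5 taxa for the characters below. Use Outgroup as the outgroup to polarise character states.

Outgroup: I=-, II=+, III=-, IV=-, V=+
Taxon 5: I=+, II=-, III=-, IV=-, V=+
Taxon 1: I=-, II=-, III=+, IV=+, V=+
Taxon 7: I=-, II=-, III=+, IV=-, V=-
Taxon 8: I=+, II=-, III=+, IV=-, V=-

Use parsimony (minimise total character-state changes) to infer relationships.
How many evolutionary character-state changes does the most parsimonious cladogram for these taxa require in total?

Character polarity is set by the outgroup: the derived state is whichever differs from the outgroup's state, so for II, V the derived state is '-', and for the remaining characters it is '+'.
I (state '+') occurs in Taxon 5 and Taxon 8 but conflicts with the nesting implied by the other characters — most parsimoniously interpreted as homoplasy.
All ingroup taxa share the derived state '-' for II; it defines the ingroup but does not resolve relationships within it.
III: derived state '+' in Taxon 1, Taxon 7, and Taxon 8 only — synapomorphy for {Taxon 1, Taxon 7, Taxon 8}.
IV: derived state '+' in Taxon 1 only — an autapomorphy, so it tells us nothing about relationships among taxa.
Only Taxon 7 and Taxon 8 show the derived state '-' for V, supporting them as a clade.
Most parsimonious ingroup topology: (Taxon 5,(Taxon 1,(Taxon 7,Taxon 8))).
Changes per character on this tree: I: 2; II: 1; III: 1; IV: 1; V: 1.
Total = 6.

6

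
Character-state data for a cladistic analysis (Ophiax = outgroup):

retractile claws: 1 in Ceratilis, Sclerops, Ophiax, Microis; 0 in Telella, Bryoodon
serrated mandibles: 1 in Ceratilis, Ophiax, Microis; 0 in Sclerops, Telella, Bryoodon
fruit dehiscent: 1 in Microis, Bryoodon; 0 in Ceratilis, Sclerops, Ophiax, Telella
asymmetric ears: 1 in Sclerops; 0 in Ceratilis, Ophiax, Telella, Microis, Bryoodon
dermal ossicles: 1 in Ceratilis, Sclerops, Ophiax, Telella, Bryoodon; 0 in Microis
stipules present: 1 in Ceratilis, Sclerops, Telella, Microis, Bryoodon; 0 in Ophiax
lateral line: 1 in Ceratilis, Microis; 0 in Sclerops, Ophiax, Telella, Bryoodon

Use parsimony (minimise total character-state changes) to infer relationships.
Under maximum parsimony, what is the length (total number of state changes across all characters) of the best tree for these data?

Character polarity is set by the outgroup: the derived state is whichever differs from the outgroup's state, so for retractile claws, serrated mandibles, dermal ossicles the derived state is '0', and for the remaining characters it is '1'.
retractile claws (derived state '0') is shared by Bryoodon and Telella — a synapomorphy uniting that clade.
serrated mandibles (derived state '0') is shared by Bryoodon, Sclerops, and Telella — a synapomorphy uniting that clade.
fruit dehiscent groups Bryoodon and Microis, which is incompatible with the clades supported by the remaining characters; treating it as convergent (homoplasy) costs fewer steps than any alternative tree.
asymmetric ears: derived state '1' in Sclerops only — an autapomorphy, so it tells us nothing about relationships among taxa.
dermal ossicles (derived state '0') is unique to Microis (autapomorphy; uninformative for grouping).
stipules present (derived state '1') is shared by all ingroup taxa — unites the whole ingroup.
lateral line: derived state '1' in Ceratilis and Microis only — synapomorphy for {Ceratilis, Microis}.
Most parsimonious ingroup topology: (((Bryoodon,Telella),Sclerops),(Ceratilis,Microis)).
Changes per character on this tree: retractile claws: 1; serrated mandibles: 1; fruit dehiscent: 2; asymmetric ears: 1; dermal ossicles: 1; stipules present: 1; lateral line: 1.
Total = 8.

8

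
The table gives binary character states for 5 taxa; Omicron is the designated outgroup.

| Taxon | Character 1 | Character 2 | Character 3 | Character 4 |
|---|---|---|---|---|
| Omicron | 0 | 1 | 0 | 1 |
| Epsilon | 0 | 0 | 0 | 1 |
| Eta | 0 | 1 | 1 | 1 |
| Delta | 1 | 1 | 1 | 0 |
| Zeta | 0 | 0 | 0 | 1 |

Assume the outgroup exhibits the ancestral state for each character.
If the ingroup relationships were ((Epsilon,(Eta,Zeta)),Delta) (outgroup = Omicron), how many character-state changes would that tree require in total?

6

Map each character onto ((Epsilon,(Eta,Zeta)),Delta) (rooted by Omicron) and count the minimum state changes it requires (Fitch parsimony):
Character 1: 1; Character 2: 2; Character 3: 2; Character 4: 1.
Total tree length = 6.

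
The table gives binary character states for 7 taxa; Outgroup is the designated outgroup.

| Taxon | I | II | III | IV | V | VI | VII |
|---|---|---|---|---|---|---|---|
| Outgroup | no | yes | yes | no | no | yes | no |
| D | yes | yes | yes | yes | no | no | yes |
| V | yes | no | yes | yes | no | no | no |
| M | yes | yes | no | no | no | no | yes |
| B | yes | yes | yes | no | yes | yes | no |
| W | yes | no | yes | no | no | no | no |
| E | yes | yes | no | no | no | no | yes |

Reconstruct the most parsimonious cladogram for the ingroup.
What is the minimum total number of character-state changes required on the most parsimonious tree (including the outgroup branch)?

8

Character polarity is set by the outgroup: the derived state is whichever differs from the outgroup's state, so for II, III, VI the derived state is 'no', and for the remaining characters it is 'yes'.
I (derived state 'yes') is shared by all ingroup taxa — unites the whole ingroup.
II: derived state 'no' in V and W only — synapomorphy for {V, W}.
III: derived state 'no' in E and M only — synapomorphy for {E, M}.
IV (state 'yes') occurs in D and V but conflicts with the nesting implied by the other characters — most parsimoniously interpreted as homoplasy.
V (derived state 'yes') is unique to B (autapomorphy; uninformative for grouping).
VI: derived state 'no' in D, E, M, V, and W only — synapomorphy for {D, E, M, V, W}.
VII (derived state 'yes') is shared by D, E, and M — a synapomorphy uniting that clade.
Most parsimonious ingroup topology: (((D,(M,E)),(V,W)),B).
Changes per character on this tree: I: 1; II: 1; III: 1; IV: 2; V: 1; VI: 1; VII: 1.
Total = 8.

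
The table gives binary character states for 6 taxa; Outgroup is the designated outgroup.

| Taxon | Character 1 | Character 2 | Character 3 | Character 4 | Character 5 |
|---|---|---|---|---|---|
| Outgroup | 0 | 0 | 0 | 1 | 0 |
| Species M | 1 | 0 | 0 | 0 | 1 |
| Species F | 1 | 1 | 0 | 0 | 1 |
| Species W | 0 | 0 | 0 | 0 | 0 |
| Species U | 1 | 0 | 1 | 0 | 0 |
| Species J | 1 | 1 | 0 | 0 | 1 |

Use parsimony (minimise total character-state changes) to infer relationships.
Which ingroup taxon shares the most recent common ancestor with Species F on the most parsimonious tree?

Character polarity is set by the outgroup: the derived state is whichever differs from the outgroup's state, so for Character 4 the derived state is '0', and for the remaining characters it is '1'.
Character 1: derived state '1' in Species F, Species J, Species M, and Species U only — synapomorphy for {Species F, Species J, Species M, Species U}.
Character 2: derived state '1' in Species F and Species J only — synapomorphy for {Species F, Species J}.
Character 3: derived state '1' in Species U only — an autapomorphy, so it tells us nothing about relationships among taxa.
All ingroup taxa share the derived state '0' for Character 4; it defines the ingroup but does not resolve relationships within it.
Character 5: derived state '1' in Species F, Species J, and Species M only — synapomorphy for {Species F, Species J, Species M}.
Most parsimonious ingroup topology: (((Species M,(Species F,Species J)),Species U),Species W).
Species F and Species J form a cherry on this tree, so they are sister taxa.

Species J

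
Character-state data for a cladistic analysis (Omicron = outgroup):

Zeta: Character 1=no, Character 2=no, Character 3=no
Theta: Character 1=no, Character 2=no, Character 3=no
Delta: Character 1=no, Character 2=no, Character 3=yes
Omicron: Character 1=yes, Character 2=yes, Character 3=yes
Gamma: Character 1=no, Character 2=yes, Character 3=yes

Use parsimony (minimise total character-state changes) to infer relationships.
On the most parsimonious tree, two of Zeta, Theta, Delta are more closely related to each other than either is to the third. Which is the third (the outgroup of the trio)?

The outgroup has state 'yes' for every character, so 'no' is the derived state throughout.
Character 1 (derived state 'no') is shared by all ingroup taxa — unites the whole ingroup.
Character 2: derived state 'no' in Delta, Theta, and Zeta only — synapomorphy for {Delta, Theta, Zeta}.
Character 3: derived state 'no' in Theta and Zeta only — synapomorphy for {Theta, Zeta}.
Most parsimonious ingroup topology: (((Theta,Zeta),Delta),Gamma).
Theta and Zeta share a more recent common ancestor with each other than either does with Delta, so Delta is the least closely related of the three.

Delta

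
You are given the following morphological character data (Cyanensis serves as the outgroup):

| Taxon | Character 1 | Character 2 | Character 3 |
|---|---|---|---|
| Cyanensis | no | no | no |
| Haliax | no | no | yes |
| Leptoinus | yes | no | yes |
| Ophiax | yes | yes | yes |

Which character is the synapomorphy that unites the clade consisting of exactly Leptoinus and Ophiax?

Character 1

The outgroup has state 'no' for every character, so 'yes' is the derived state throughout.
Character 1: derived state 'yes' in Leptoinus and Ophiax only — synapomorphy for {Leptoinus, Ophiax}.
Character 2: derived state 'yes' in Ophiax only — an autapomorphy, so it tells us nothing about relationships among taxa.
All ingroup taxa share the derived state 'yes' for Character 3; it defines the ingroup but does not resolve relationships within it.
Most parsimonious ingroup topology: (Haliax,(Leptoinus,Ophiax)).
The clade {Leptoinus, Ophiax} is supported by Character 1: its derived state 'yes' occurs in exactly those taxa and in no other taxon (including the outgroup).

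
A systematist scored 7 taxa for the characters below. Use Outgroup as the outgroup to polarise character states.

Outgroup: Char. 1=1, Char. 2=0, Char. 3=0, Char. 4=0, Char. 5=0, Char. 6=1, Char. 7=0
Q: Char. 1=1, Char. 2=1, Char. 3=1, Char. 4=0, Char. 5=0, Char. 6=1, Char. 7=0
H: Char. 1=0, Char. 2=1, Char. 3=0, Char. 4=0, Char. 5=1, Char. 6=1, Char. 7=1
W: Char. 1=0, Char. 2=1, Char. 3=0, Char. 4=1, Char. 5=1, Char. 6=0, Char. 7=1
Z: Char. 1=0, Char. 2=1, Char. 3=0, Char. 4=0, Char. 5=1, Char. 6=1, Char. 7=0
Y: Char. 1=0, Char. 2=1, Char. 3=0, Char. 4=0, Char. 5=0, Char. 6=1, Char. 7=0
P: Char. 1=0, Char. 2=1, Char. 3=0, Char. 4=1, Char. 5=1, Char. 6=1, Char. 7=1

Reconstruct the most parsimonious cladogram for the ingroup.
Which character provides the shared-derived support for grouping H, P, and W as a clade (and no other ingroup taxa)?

Character polarity is set by the outgroup: the derived state is whichever differs from the outgroup's state, so for Char. 1, Char. 6 the derived state is '0', and for the remaining characters it is '1'.
Char. 1 (derived state '0') is shared by H, P, W, Y, and Z — a synapomorphy uniting that clade.
All ingroup taxa share the derived state '1' for Char. 2; it defines the ingroup but does not resolve relationships within it.
Char. 3: derived state '1' in Q only — an autapomorphy, so it tells us nothing about relationships among taxa.
Char. 4: derived state '1' in P and W only — synapomorphy for {P, W}.
Only H, P, W, and Z show the derived state '1' for Char. 5, supporting them as a clade.
Char. 6: derived state '0' in W only — an autapomorphy, so it tells us nothing about relationships among taxa.
Char. 7 (derived state '1') is shared by H, P, and W — a synapomorphy uniting that clade.
Most parsimonious ingroup topology: (Q,(((H,(W,P)),Z),Y)).
The clade {H, P, W} is supported by Char. 7: its derived state '1' occurs in exactly those taxa and in no other taxon (including the outgroup).

Char. 7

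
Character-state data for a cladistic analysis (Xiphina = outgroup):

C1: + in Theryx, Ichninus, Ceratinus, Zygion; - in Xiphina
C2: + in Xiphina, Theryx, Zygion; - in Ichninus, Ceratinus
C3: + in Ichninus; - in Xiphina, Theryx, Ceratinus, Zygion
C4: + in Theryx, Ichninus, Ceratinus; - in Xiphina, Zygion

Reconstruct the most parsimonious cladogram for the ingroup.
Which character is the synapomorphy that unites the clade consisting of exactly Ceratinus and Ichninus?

C2

Character polarity is set by the outgroup: the derived state is whichever differs from the outgroup's state, so for C2 the derived state is '-', and for the remaining characters it is '+'.
C1 (derived state '+') is shared by all ingroup taxa — unites the whole ingroup.
C2: derived state '-' in Ceratinus and Ichninus only — synapomorphy for {Ceratinus, Ichninus}.
C3 (derived state '+') is unique to Ichninus (autapomorphy; uninformative for grouping).
C4: derived state '+' in Ceratinus, Ichninus, and Theryx only — synapomorphy for {Ceratinus, Ichninus, Theryx}.
Most parsimonious ingroup topology: ((Theryx,(Ichninus,Ceratinus)),Zygion).
The clade {Ceratinus, Ichninus} is supported by C2: its derived state '-' occurs in exactly those taxa and in no other taxon (including the outgroup).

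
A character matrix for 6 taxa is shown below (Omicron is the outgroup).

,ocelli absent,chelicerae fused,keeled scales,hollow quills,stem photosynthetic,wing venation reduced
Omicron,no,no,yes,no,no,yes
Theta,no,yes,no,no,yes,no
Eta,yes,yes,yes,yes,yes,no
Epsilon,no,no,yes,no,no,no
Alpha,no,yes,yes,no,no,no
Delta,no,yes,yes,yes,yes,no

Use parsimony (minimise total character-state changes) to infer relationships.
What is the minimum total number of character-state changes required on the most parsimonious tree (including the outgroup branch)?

Character polarity is set by the outgroup: the derived state is whichever differs from the outgroup's state, so for keeled scales, wing venation reduced the derived state is 'no', and for the remaining characters it is 'yes'.
ocelli absent: derived state 'yes' in Eta only — an autapomorphy, so it tells us nothing about relationships among taxa.
chelicerae fused: derived state 'yes' in Alpha, Delta, Eta, and Theta only — synapomorphy for {Alpha, Delta, Eta, Theta}.
keeled scales (derived state 'no') is unique to Theta (autapomorphy; uninformative for grouping).
hollow quills: derived state 'yes' in Delta and Eta only — synapomorphy for {Delta, Eta}.
stem photosynthetic: derived state 'yes' in Delta, Eta, and Theta only — synapomorphy for {Delta, Eta, Theta}.
All ingroup taxa share the derived state 'no' for wing venation reduced; it defines the ingroup but does not resolve relationships within it.
Most parsimonious ingroup topology: (((Theta,(Eta,Delta)),Alpha),Epsilon).
Changes per character on this tree: ocelli absent: 1; chelicerae fused: 1; keeled scales: 1; hollow quills: 1; stem photosynthetic: 1; wing venation reduced: 1.
Total = 6.

6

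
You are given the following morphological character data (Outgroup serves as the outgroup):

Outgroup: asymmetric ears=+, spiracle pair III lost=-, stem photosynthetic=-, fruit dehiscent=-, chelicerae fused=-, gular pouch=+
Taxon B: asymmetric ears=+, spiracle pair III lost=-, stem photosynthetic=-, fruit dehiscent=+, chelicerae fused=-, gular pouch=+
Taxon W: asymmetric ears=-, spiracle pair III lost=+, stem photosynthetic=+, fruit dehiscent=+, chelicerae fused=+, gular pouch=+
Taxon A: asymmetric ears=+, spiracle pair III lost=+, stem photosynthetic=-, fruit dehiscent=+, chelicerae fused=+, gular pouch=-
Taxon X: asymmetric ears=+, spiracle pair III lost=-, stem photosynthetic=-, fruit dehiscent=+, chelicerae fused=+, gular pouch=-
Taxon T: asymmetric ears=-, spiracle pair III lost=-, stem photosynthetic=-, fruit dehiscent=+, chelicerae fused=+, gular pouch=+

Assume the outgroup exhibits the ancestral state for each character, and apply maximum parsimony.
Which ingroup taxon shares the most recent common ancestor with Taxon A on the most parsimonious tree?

Taxon X

Character polarity is set by the outgroup: the derived state is whichever differs from the outgroup's state, so for asymmetric ears, gular pouch the derived state is '-', and for the remaining characters it is '+'.
asymmetric ears: derived state '-' in Taxon T and Taxon W only — synapomorphy for {Taxon T, Taxon W}.
spiracle pair III lost (state '+') occurs in Taxon A and Taxon W but conflicts with the nesting implied by the other characters — most parsimoniously interpreted as homoplasy.
stem photosynthetic: derived state '+' in Taxon W only — an autapomorphy, so it tells us nothing about relationships among taxa.
fruit dehiscent (derived state '+') is shared by all ingroup taxa — unites the whole ingroup.
chelicerae fused: derived state '+' in Taxon A, Taxon T, Taxon W, and Taxon X only — synapomorphy for {Taxon A, Taxon T, Taxon W, Taxon X}.
Only Taxon A and Taxon X show the derived state '-' for gular pouch, supporting them as a clade.
Most parsimonious ingroup topology: (Taxon B,((Taxon W,Taxon T),(Taxon A,Taxon X))).
Taxon A and Taxon X form a cherry on this tree, so they are sister taxa.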